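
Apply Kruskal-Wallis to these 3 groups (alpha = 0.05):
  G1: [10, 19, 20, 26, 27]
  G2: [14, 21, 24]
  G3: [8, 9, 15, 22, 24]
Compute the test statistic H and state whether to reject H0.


Step 1: Combine all N = 13 observations and assign midranks.
sorted (value, group, rank): (8,G3,1), (9,G3,2), (10,G1,3), (14,G2,4), (15,G3,5), (19,G1,6), (20,G1,7), (21,G2,8), (22,G3,9), (24,G2,10.5), (24,G3,10.5), (26,G1,12), (27,G1,13)
Step 2: Sum ranks within each group.
R_1 = 41 (n_1 = 5)
R_2 = 22.5 (n_2 = 3)
R_3 = 27.5 (n_3 = 5)
Step 3: H = 12/(N(N+1)) * sum(R_i^2/n_i) - 3(N+1)
     = 12/(13*14) * (41^2/5 + 22.5^2/3 + 27.5^2/5) - 3*14
     = 0.065934 * 656.2 - 42
     = 1.265934.
Step 4: Ties present; correction factor C = 1 - 6/(13^3 - 13) = 0.997253. Corrected H = 1.265934 / 0.997253 = 1.269421.
Step 5: Under H0, H ~ chi^2(2); p-value = 0.530089.
Step 6: alpha = 0.05. fail to reject H0.

H = 1.2694, df = 2, p = 0.530089, fail to reject H0.


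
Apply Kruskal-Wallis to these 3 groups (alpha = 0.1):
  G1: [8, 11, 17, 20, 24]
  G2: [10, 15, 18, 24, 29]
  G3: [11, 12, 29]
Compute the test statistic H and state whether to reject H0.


Step 1: Combine all N = 13 observations and assign midranks.
sorted (value, group, rank): (8,G1,1), (10,G2,2), (11,G1,3.5), (11,G3,3.5), (12,G3,5), (15,G2,6), (17,G1,7), (18,G2,8), (20,G1,9), (24,G1,10.5), (24,G2,10.5), (29,G2,12.5), (29,G3,12.5)
Step 2: Sum ranks within each group.
R_1 = 31 (n_1 = 5)
R_2 = 39 (n_2 = 5)
R_3 = 21 (n_3 = 3)
Step 3: H = 12/(N(N+1)) * sum(R_i^2/n_i) - 3(N+1)
     = 12/(13*14) * (31^2/5 + 39^2/5 + 21^2/3) - 3*14
     = 0.065934 * 643.4 - 42
     = 0.421978.
Step 4: Ties present; correction factor C = 1 - 18/(13^3 - 13) = 0.991758. Corrected H = 0.421978 / 0.991758 = 0.425485.
Step 5: Under H0, H ~ chi^2(2); p-value = 0.808364.
Step 6: alpha = 0.1. fail to reject H0.

H = 0.4255, df = 2, p = 0.808364, fail to reject H0.


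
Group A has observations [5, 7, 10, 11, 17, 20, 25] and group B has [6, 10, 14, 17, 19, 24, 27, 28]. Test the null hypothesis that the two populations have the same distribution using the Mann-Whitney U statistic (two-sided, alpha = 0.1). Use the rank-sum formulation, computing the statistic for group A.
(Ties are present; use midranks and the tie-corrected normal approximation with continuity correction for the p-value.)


Step 1: Combine and sort all 15 observations; assign midranks.
sorted (value, group): (5,X), (6,Y), (7,X), (10,X), (10,Y), (11,X), (14,Y), (17,X), (17,Y), (19,Y), (20,X), (24,Y), (25,X), (27,Y), (28,Y)
ranks: 5->1, 6->2, 7->3, 10->4.5, 10->4.5, 11->6, 14->7, 17->8.5, 17->8.5, 19->10, 20->11, 24->12, 25->13, 27->14, 28->15
Step 2: Rank sum for X: R1 = 1 + 3 + 4.5 + 6 + 8.5 + 11 + 13 = 47.
Step 3: U_X = R1 - n1(n1+1)/2 = 47 - 7*8/2 = 47 - 28 = 19.
       U_Y = n1*n2 - U_X = 56 - 19 = 37.
Step 4: Ties are present, so use the tie-corrected normal approximation (with continuity correction) for the p-value.
Step 5: p-value = 0.324405; compare to alpha = 0.1. fail to reject H0.

U_X = 19, p = 0.324405, fail to reject H0 at alpha = 0.1.


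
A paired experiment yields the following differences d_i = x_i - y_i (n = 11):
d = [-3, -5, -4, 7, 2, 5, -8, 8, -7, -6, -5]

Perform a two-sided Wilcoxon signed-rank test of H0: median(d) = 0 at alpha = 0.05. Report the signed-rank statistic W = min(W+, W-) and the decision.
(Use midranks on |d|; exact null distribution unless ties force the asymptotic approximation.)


Step 1: Drop any zero differences (none here) and take |d_i|.
|d| = [3, 5, 4, 7, 2, 5, 8, 8, 7, 6, 5]
Step 2: Midrank |d_i| (ties get averaged ranks).
ranks: |3|->2, |5|->5, |4|->3, |7|->8.5, |2|->1, |5|->5, |8|->10.5, |8|->10.5, |7|->8.5, |6|->7, |5|->5
Step 3: Attach original signs; sum ranks with positive sign and with negative sign.
W+ = 8.5 + 1 + 5 + 10.5 = 25
W- = 2 + 5 + 3 + 10.5 + 8.5 + 7 + 5 = 41
(Check: W+ + W- = 66 should equal n(n+1)/2 = 66.)
Step 4: Test statistic W = min(W+, W-) = 25.
Step 5: Ties in |d|, so use the tie-corrected normal approximation.
        E[W] = n(n+1)/4 = 11*12/4 = 33.
        Tie groups: |d|=5 (t=3), |d|=7 (t=2), |d|=8 (t=2); sum(t^3 - t) = 36.
        Var[W] = n(n+1)(2n+1)/24 - sum(t^3-t)/48 = 3036/24 - 36/48 = 125.75.
        z = (W - E[W]) / sqrt(Var[W]) = (25 - 33) / 11.2138 = -0.7134.
        Two-sided p = 2*Phi(z) = 0.475595.
Step 6: alpha = 0.05. fail to reject H0.

W+ = 25, W- = 41, W = min = 25, p = 0.475595, fail to reject H0.


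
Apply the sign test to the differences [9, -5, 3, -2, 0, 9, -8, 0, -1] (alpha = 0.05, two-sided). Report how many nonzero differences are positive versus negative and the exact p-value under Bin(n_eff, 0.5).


Step 1: Discard zero differences. Original n = 9; n_eff = number of nonzero differences = 7.
Nonzero differences (with sign): +9, -5, +3, -2, +9, -8, -1
Step 2: Count signs: positive = 3, negative = 4.
Step 3: Under H0: P(positive) = 0.5, so the number of positives S ~ Bin(7, 0.5).
Step 4: Two-sided exact p-value = sum of Bin(7,0.5) probabilities at or below the observed probability = 1.000000.
Step 5: alpha = 0.05. fail to reject H0.

n_eff = 7, pos = 3, neg = 4, p = 1.000000, fail to reject H0.


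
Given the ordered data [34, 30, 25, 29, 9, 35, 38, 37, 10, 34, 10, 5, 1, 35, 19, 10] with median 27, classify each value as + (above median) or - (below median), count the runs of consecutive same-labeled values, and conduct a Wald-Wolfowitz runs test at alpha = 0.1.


Step 1: Compute median = 27; label A = above, B = below.
Labels in order: AABABAAABABBBABB  (n_A = 8, n_B = 8)
Step 2: Count runs R = 10.
Step 3: Under H0 (random ordering), E[R] = 2*n_A*n_B/(n_A+n_B) + 1 = 2*8*8/16 + 1 = 9.0000.
        Var[R] = 2*n_A*n_B*(2*n_A*n_B - n_A - n_B) / ((n_A+n_B)^2 * (n_A+n_B-1)) = 14336/3840 = 3.7333.
        SD[R] = 1.9322.
Step 4: Continuity-corrected z = (R - 0.5 - E[R]) / SD[R] = (10 - 0.5 - 9.0000) / 1.9322 = 0.2588.
Step 5: Two-sided p-value via normal approximation = 2*(1 - Phi(|z|)) = 0.795809.
Step 6: alpha = 0.1. fail to reject H0.

R = 10, z = 0.2588, p = 0.795809, fail to reject H0.


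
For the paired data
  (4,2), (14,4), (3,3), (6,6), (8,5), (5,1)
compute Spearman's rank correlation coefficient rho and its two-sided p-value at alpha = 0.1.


Step 1: Rank x and y separately (midranks; no ties here).
rank(x): 4->2, 14->6, 3->1, 6->4, 8->5, 5->3
rank(y): 2->2, 4->4, 3->3, 6->6, 5->5, 1->1
Step 2: d_i = R_x(i) - R_y(i); compute d_i^2.
  (2-2)^2=0, (6-4)^2=4, (1-3)^2=4, (4-6)^2=4, (5-5)^2=0, (3-1)^2=4
sum(d^2) = 16.
Step 3: rho = 1 - 6*16 / (6*(6^2 - 1)) = 1 - 96/210 = 0.542857.
Step 4: Under H0, t = rho * sqrt((n-2)/(1-rho^2)) = 1.2928 ~ t(4).
Step 5: Two-sided p-value from the t-distribution with 4 df = 0.265703.
Step 6: alpha = 0.1. fail to reject H0.

rho = 0.5429, p = 0.265703, fail to reject H0 at alpha = 0.1.


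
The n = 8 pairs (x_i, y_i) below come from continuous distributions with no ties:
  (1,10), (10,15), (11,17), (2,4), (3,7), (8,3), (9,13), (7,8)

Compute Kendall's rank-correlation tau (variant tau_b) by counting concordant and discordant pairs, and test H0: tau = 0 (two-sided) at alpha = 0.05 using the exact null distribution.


Step 1: Enumerate the 28 unordered pairs (i,j) with i<j and classify each by sign(x_j-x_i) * sign(y_j-y_i).
  (1,2):dx=+9,dy=+5->C; (1,3):dx=+10,dy=+7->C; (1,4):dx=+1,dy=-6->D; (1,5):dx=+2,dy=-3->D
  (1,6):dx=+7,dy=-7->D; (1,7):dx=+8,dy=+3->C; (1,8):dx=+6,dy=-2->D; (2,3):dx=+1,dy=+2->C
  (2,4):dx=-8,dy=-11->C; (2,5):dx=-7,dy=-8->C; (2,6):dx=-2,dy=-12->C; (2,7):dx=-1,dy=-2->C
  (2,8):dx=-3,dy=-7->C; (3,4):dx=-9,dy=-13->C; (3,5):dx=-8,dy=-10->C; (3,6):dx=-3,dy=-14->C
  (3,7):dx=-2,dy=-4->C; (3,8):dx=-4,dy=-9->C; (4,5):dx=+1,dy=+3->C; (4,6):dx=+6,dy=-1->D
  (4,7):dx=+7,dy=+9->C; (4,8):dx=+5,dy=+4->C; (5,6):dx=+5,dy=-4->D; (5,7):dx=+6,dy=+6->C
  (5,8):dx=+4,dy=+1->C; (6,7):dx=+1,dy=+10->C; (6,8):dx=-1,dy=+5->D; (7,8):dx=-2,dy=-5->C
Step 2: C = 21, D = 7, total pairs = 28.
Step 3: tau = (C - D)/(n(n-1)/2) = (21 - 7)/28 = 0.500000.
Step 4: Exact two-sided p-value (enumerate n! = 40320 permutations of y under H0): p = 0.108681.
Step 5: alpha = 0.05. fail to reject H0.

tau_b = 0.5000 (C=21, D=7), p = 0.108681, fail to reject H0.


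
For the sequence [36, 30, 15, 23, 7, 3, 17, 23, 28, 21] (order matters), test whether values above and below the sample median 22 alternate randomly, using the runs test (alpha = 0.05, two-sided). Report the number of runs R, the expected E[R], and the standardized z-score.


Step 1: Compute median = 22; label A = above, B = below.
Labels in order: AABABBBAAB  (n_A = 5, n_B = 5)
Step 2: Count runs R = 6.
Step 3: Under H0 (random ordering), E[R] = 2*n_A*n_B/(n_A+n_B) + 1 = 2*5*5/10 + 1 = 6.0000.
        Var[R] = 2*n_A*n_B*(2*n_A*n_B - n_A - n_B) / ((n_A+n_B)^2 * (n_A+n_B-1)) = 2000/900 = 2.2222.
        SD[R] = 1.4907.
Step 4: R = E[R], so z = 0 with no continuity correction.
Step 5: Two-sided p-value via normal approximation = 2*(1 - Phi(|z|)) = 1.000000.
Step 6: alpha = 0.05. fail to reject H0.

R = 6, z = 0.0000, p = 1.000000, fail to reject H0.


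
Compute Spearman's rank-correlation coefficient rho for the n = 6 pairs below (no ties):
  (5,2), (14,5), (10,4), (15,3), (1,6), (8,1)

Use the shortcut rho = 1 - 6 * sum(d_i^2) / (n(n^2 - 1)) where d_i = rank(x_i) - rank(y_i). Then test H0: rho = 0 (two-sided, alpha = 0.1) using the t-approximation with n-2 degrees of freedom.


Step 1: Rank x and y separately (midranks; no ties here).
rank(x): 5->2, 14->5, 10->4, 15->6, 1->1, 8->3
rank(y): 2->2, 5->5, 4->4, 3->3, 6->6, 1->1
Step 2: d_i = R_x(i) - R_y(i); compute d_i^2.
  (2-2)^2=0, (5-5)^2=0, (4-4)^2=0, (6-3)^2=9, (1-6)^2=25, (3-1)^2=4
sum(d^2) = 38.
Step 3: rho = 1 - 6*38 / (6*(6^2 - 1)) = 1 - 228/210 = -0.085714.
Step 4: Under H0, t = rho * sqrt((n-2)/(1-rho^2)) = -0.1721 ~ t(4).
Step 5: Two-sided p-value from the t-distribution with 4 df = 0.871743.
Step 6: alpha = 0.1. fail to reject H0.

rho = -0.0857, p = 0.871743, fail to reject H0 at alpha = 0.1.


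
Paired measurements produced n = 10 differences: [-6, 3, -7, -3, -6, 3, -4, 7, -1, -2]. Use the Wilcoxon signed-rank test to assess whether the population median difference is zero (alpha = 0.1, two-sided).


Step 1: Drop any zero differences (none here) and take |d_i|.
|d| = [6, 3, 7, 3, 6, 3, 4, 7, 1, 2]
Step 2: Midrank |d_i| (ties get averaged ranks).
ranks: |6|->7.5, |3|->4, |7|->9.5, |3|->4, |6|->7.5, |3|->4, |4|->6, |7|->9.5, |1|->1, |2|->2
Step 3: Attach original signs; sum ranks with positive sign and with negative sign.
W+ = 4 + 4 + 9.5 = 17.5
W- = 7.5 + 9.5 + 4 + 7.5 + 6 + 1 + 2 = 37.5
(Check: W+ + W- = 55 should equal n(n+1)/2 = 55.)
Step 4: Test statistic W = min(W+, W-) = 17.5.
Step 5: Ties in |d|, so use the tie-corrected normal approximation.
        E[W] = n(n+1)/4 = 10*11/4 = 27.5.
        Tie groups: |d|=3 (t=3), |d|=6 (t=2), |d|=7 (t=2); sum(t^3 - t) = 36.
        Var[W] = n(n+1)(2n+1)/24 - sum(t^3-t)/48 = 2310/24 - 36/48 = 95.5.
        z = (W - E[W]) / sqrt(Var[W]) = (17.5 - 27.5) / 9.7724 = -1.0233.
        Two-sided p = 2*Phi(z) = 0.306171.
Step 6: alpha = 0.1. fail to reject H0.

W+ = 17.5, W- = 37.5, W = min = 17.5, p = 0.306171, fail to reject H0.


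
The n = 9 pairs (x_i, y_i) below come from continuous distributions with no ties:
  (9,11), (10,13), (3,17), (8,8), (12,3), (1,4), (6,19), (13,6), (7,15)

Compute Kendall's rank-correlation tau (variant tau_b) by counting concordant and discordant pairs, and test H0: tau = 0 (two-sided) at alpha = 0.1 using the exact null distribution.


Step 1: Enumerate the 36 unordered pairs (i,j) with i<j and classify each by sign(x_j-x_i) * sign(y_j-y_i).
  (1,2):dx=+1,dy=+2->C; (1,3):dx=-6,dy=+6->D; (1,4):dx=-1,dy=-3->C; (1,5):dx=+3,dy=-8->D
  (1,6):dx=-8,dy=-7->C; (1,7):dx=-3,dy=+8->D; (1,8):dx=+4,dy=-5->D; (1,9):dx=-2,dy=+4->D
  (2,3):dx=-7,dy=+4->D; (2,4):dx=-2,dy=-5->C; (2,5):dx=+2,dy=-10->D; (2,6):dx=-9,dy=-9->C
  (2,7):dx=-4,dy=+6->D; (2,8):dx=+3,dy=-7->D; (2,9):dx=-3,dy=+2->D; (3,4):dx=+5,dy=-9->D
  (3,5):dx=+9,dy=-14->D; (3,6):dx=-2,dy=-13->C; (3,7):dx=+3,dy=+2->C; (3,8):dx=+10,dy=-11->D
  (3,9):dx=+4,dy=-2->D; (4,5):dx=+4,dy=-5->D; (4,6):dx=-7,dy=-4->C; (4,7):dx=-2,dy=+11->D
  (4,8):dx=+5,dy=-2->D; (4,9):dx=-1,dy=+7->D; (5,6):dx=-11,dy=+1->D; (5,7):dx=-6,dy=+16->D
  (5,8):dx=+1,dy=+3->C; (5,9):dx=-5,dy=+12->D; (6,7):dx=+5,dy=+15->C; (6,8):dx=+12,dy=+2->C
  (6,9):dx=+6,dy=+11->C; (7,8):dx=+7,dy=-13->D; (7,9):dx=+1,dy=-4->D; (8,9):dx=-6,dy=+9->D
Step 2: C = 12, D = 24, total pairs = 36.
Step 3: tau = (C - D)/(n(n-1)/2) = (12 - 24)/36 = -0.333333.
Step 4: Exact two-sided p-value (enumerate n! = 362880 permutations of y under H0): p = 0.259518.
Step 5: alpha = 0.1. fail to reject H0.

tau_b = -0.3333 (C=12, D=24), p = 0.259518, fail to reject H0.


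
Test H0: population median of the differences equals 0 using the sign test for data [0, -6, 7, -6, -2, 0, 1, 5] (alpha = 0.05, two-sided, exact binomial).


Step 1: Discard zero differences. Original n = 8; n_eff = number of nonzero differences = 6.
Nonzero differences (with sign): -6, +7, -6, -2, +1, +5
Step 2: Count signs: positive = 3, negative = 3.
Step 3: Under H0: P(positive) = 0.5, so the number of positives S ~ Bin(6, 0.5).
Step 4: Two-sided exact p-value = sum of Bin(6,0.5) probabilities at or below the observed probability = 1.000000.
Step 5: alpha = 0.05. fail to reject H0.

n_eff = 6, pos = 3, neg = 3, p = 1.000000, fail to reject H0.


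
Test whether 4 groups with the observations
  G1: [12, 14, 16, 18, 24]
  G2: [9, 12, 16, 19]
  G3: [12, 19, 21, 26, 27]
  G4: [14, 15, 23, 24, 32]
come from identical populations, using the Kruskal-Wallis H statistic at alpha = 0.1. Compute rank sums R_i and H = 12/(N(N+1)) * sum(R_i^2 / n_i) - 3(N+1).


Step 1: Combine all N = 19 observations and assign midranks.
sorted (value, group, rank): (9,G2,1), (12,G1,3), (12,G2,3), (12,G3,3), (14,G1,5.5), (14,G4,5.5), (15,G4,7), (16,G1,8.5), (16,G2,8.5), (18,G1,10), (19,G2,11.5), (19,G3,11.5), (21,G3,13), (23,G4,14), (24,G1,15.5), (24,G4,15.5), (26,G3,17), (27,G3,18), (32,G4,19)
Step 2: Sum ranks within each group.
R_1 = 42.5 (n_1 = 5)
R_2 = 24 (n_2 = 4)
R_3 = 62.5 (n_3 = 5)
R_4 = 61 (n_4 = 5)
Step 3: H = 12/(N(N+1)) * sum(R_i^2/n_i) - 3(N+1)
     = 12/(19*20) * (42.5^2/5 + 24^2/4 + 62.5^2/5 + 61^2/5) - 3*20
     = 0.031579 * 2030.7 - 60
     = 4.127368.
Step 4: Ties present; correction factor C = 1 - 48/(19^3 - 19) = 0.992982. Corrected H = 4.127368 / 0.992982 = 4.156537.
Step 5: Under H0, H ~ chi^2(3); p-value = 0.245050.
Step 6: alpha = 0.1. fail to reject H0.

H = 4.1565, df = 3, p = 0.245050, fail to reject H0.


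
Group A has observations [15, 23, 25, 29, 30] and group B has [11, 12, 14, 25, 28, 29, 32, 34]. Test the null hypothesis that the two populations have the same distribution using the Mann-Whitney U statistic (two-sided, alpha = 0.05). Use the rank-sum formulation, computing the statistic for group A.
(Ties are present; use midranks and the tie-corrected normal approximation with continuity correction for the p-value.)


Step 1: Combine and sort all 13 observations; assign midranks.
sorted (value, group): (11,Y), (12,Y), (14,Y), (15,X), (23,X), (25,X), (25,Y), (28,Y), (29,X), (29,Y), (30,X), (32,Y), (34,Y)
ranks: 11->1, 12->2, 14->3, 15->4, 23->5, 25->6.5, 25->6.5, 28->8, 29->9.5, 29->9.5, 30->11, 32->12, 34->13
Step 2: Rank sum for X: R1 = 4 + 5 + 6.5 + 9.5 + 11 = 36.
Step 3: U_X = R1 - n1(n1+1)/2 = 36 - 5*6/2 = 36 - 15 = 21.
       U_Y = n1*n2 - U_X = 40 - 21 = 19.
Step 4: Ties are present, so use the tie-corrected normal approximation (with continuity correction) for the p-value.
Step 5: p-value = 0.941492; compare to alpha = 0.05. fail to reject H0.

U_X = 21, p = 0.941492, fail to reject H0 at alpha = 0.05.


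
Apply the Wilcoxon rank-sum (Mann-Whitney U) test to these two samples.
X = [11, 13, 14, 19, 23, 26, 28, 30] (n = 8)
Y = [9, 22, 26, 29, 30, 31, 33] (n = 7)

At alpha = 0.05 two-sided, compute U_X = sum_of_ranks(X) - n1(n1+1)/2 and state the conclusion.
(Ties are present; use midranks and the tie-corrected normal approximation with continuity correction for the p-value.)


Step 1: Combine and sort all 15 observations; assign midranks.
sorted (value, group): (9,Y), (11,X), (13,X), (14,X), (19,X), (22,Y), (23,X), (26,X), (26,Y), (28,X), (29,Y), (30,X), (30,Y), (31,Y), (33,Y)
ranks: 9->1, 11->2, 13->3, 14->4, 19->5, 22->6, 23->7, 26->8.5, 26->8.5, 28->10, 29->11, 30->12.5, 30->12.5, 31->14, 33->15
Step 2: Rank sum for X: R1 = 2 + 3 + 4 + 5 + 7 + 8.5 + 10 + 12.5 = 52.
Step 3: U_X = R1 - n1(n1+1)/2 = 52 - 8*9/2 = 52 - 36 = 16.
       U_Y = n1*n2 - U_X = 56 - 16 = 40.
Step 4: Ties are present, so use the tie-corrected normal approximation (with continuity correction) for the p-value.
Step 5: p-value = 0.182450; compare to alpha = 0.05. fail to reject H0.

U_X = 16, p = 0.182450, fail to reject H0 at alpha = 0.05.


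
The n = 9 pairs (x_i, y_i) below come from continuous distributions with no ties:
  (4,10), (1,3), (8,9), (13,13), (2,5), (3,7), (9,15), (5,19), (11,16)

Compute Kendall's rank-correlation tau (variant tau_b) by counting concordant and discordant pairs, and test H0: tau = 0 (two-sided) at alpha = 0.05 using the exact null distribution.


Step 1: Enumerate the 36 unordered pairs (i,j) with i<j and classify each by sign(x_j-x_i) * sign(y_j-y_i).
  (1,2):dx=-3,dy=-7->C; (1,3):dx=+4,dy=-1->D; (1,4):dx=+9,dy=+3->C; (1,5):dx=-2,dy=-5->C
  (1,6):dx=-1,dy=-3->C; (1,7):dx=+5,dy=+5->C; (1,8):dx=+1,dy=+9->C; (1,9):dx=+7,dy=+6->C
  (2,3):dx=+7,dy=+6->C; (2,4):dx=+12,dy=+10->C; (2,5):dx=+1,dy=+2->C; (2,6):dx=+2,dy=+4->C
  (2,7):dx=+8,dy=+12->C; (2,8):dx=+4,dy=+16->C; (2,9):dx=+10,dy=+13->C; (3,4):dx=+5,dy=+4->C
  (3,5):dx=-6,dy=-4->C; (3,6):dx=-5,dy=-2->C; (3,7):dx=+1,dy=+6->C; (3,8):dx=-3,dy=+10->D
  (3,9):dx=+3,dy=+7->C; (4,5):dx=-11,dy=-8->C; (4,6):dx=-10,dy=-6->C; (4,7):dx=-4,dy=+2->D
  (4,8):dx=-8,dy=+6->D; (4,9):dx=-2,dy=+3->D; (5,6):dx=+1,dy=+2->C; (5,7):dx=+7,dy=+10->C
  (5,8):dx=+3,dy=+14->C; (5,9):dx=+9,dy=+11->C; (6,7):dx=+6,dy=+8->C; (6,8):dx=+2,dy=+12->C
  (6,9):dx=+8,dy=+9->C; (7,8):dx=-4,dy=+4->D; (7,9):dx=+2,dy=+1->C; (8,9):dx=+6,dy=-3->D
Step 2: C = 29, D = 7, total pairs = 36.
Step 3: tau = (C - D)/(n(n-1)/2) = (29 - 7)/36 = 0.611111.
Step 4: Exact two-sided p-value (enumerate n! = 362880 permutations of y under H0): p = 0.024741.
Step 5: alpha = 0.05. reject H0.

tau_b = 0.6111 (C=29, D=7), p = 0.024741, reject H0.


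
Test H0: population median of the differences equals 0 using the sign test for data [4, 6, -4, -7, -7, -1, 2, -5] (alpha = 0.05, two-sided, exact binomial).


Step 1: Discard zero differences. Original n = 8; n_eff = number of nonzero differences = 8.
Nonzero differences (with sign): +4, +6, -4, -7, -7, -1, +2, -5
Step 2: Count signs: positive = 3, negative = 5.
Step 3: Under H0: P(positive) = 0.5, so the number of positives S ~ Bin(8, 0.5).
Step 4: Two-sided exact p-value = sum of Bin(8,0.5) probabilities at or below the observed probability = 0.726562.
Step 5: alpha = 0.05. fail to reject H0.

n_eff = 8, pos = 3, neg = 5, p = 0.726562, fail to reject H0.


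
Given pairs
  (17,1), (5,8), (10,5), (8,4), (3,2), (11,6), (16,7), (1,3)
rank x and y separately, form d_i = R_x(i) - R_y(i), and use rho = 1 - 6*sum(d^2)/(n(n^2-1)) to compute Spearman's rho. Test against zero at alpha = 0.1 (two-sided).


Step 1: Rank x and y separately (midranks; no ties here).
rank(x): 17->8, 5->3, 10->5, 8->4, 3->2, 11->6, 16->7, 1->1
rank(y): 1->1, 8->8, 5->5, 4->4, 2->2, 6->6, 7->7, 3->3
Step 2: d_i = R_x(i) - R_y(i); compute d_i^2.
  (8-1)^2=49, (3-8)^2=25, (5-5)^2=0, (4-4)^2=0, (2-2)^2=0, (6-6)^2=0, (7-7)^2=0, (1-3)^2=4
sum(d^2) = 78.
Step 3: rho = 1 - 6*78 / (8*(8^2 - 1)) = 1 - 468/504 = 0.071429.
Step 4: Under H0, t = rho * sqrt((n-2)/(1-rho^2)) = 0.1754 ~ t(6).
Step 5: Two-sided p-value from the t-distribution with 6 df = 0.866526.
Step 6: alpha = 0.1. fail to reject H0.

rho = 0.0714, p = 0.866526, fail to reject H0 at alpha = 0.1.


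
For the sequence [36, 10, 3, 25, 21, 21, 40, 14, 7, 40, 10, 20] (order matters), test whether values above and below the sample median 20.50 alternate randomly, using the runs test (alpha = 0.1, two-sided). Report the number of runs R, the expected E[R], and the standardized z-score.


Step 1: Compute median = 20.50; label A = above, B = below.
Labels in order: ABBAAAABBABB  (n_A = 6, n_B = 6)
Step 2: Count runs R = 6.
Step 3: Under H0 (random ordering), E[R] = 2*n_A*n_B/(n_A+n_B) + 1 = 2*6*6/12 + 1 = 7.0000.
        Var[R] = 2*n_A*n_B*(2*n_A*n_B - n_A - n_B) / ((n_A+n_B)^2 * (n_A+n_B-1)) = 4320/1584 = 2.7273.
        SD[R] = 1.6514.
Step 4: Continuity-corrected z = (R + 0.5 - E[R]) / SD[R] = (6 + 0.5 - 7.0000) / 1.6514 = -0.3028.
Step 5: Two-sided p-value via normal approximation = 2*(1 - Phi(|z|)) = 0.762069.
Step 6: alpha = 0.1. fail to reject H0.

R = 6, z = -0.3028, p = 0.762069, fail to reject H0.


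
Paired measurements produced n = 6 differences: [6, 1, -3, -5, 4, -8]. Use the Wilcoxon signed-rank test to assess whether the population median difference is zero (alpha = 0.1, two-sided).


Step 1: Drop any zero differences (none here) and take |d_i|.
|d| = [6, 1, 3, 5, 4, 8]
Step 2: Midrank |d_i| (ties get averaged ranks).
ranks: |6|->5, |1|->1, |3|->2, |5|->4, |4|->3, |8|->6
Step 3: Attach original signs; sum ranks with positive sign and with negative sign.
W+ = 5 + 1 + 3 = 9
W- = 2 + 4 + 6 = 12
(Check: W+ + W- = 21 should equal n(n+1)/2 = 21.)
Step 4: Test statistic W = min(W+, W-) = 9.
Step 5: No ties, so the exact null distribution over the 2^6 = 64 sign assignments gives the two-sided p-value = 0.843750.
Step 6: alpha = 0.1. fail to reject H0.

W+ = 9, W- = 12, W = min = 9, p = 0.843750, fail to reject H0.


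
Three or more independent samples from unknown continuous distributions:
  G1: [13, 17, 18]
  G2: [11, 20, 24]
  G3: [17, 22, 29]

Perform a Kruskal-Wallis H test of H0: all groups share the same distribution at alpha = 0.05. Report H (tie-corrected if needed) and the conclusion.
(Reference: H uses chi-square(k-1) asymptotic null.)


Step 1: Combine all N = 9 observations and assign midranks.
sorted (value, group, rank): (11,G2,1), (13,G1,2), (17,G1,3.5), (17,G3,3.5), (18,G1,5), (20,G2,6), (22,G3,7), (24,G2,8), (29,G3,9)
Step 2: Sum ranks within each group.
R_1 = 10.5 (n_1 = 3)
R_2 = 15 (n_2 = 3)
R_3 = 19.5 (n_3 = 3)
Step 3: H = 12/(N(N+1)) * sum(R_i^2/n_i) - 3(N+1)
     = 12/(9*10) * (10.5^2/3 + 15^2/3 + 19.5^2/3) - 3*10
     = 0.133333 * 238.5 - 30
     = 1.800000.
Step 4: Ties present; correction factor C = 1 - 6/(9^3 - 9) = 0.991667. Corrected H = 1.800000 / 0.991667 = 1.815126.
Step 5: Under H0, H ~ chi^2(2); p-value = 0.403506.
Step 6: alpha = 0.05. fail to reject H0.

H = 1.8151, df = 2, p = 0.403506, fail to reject H0.


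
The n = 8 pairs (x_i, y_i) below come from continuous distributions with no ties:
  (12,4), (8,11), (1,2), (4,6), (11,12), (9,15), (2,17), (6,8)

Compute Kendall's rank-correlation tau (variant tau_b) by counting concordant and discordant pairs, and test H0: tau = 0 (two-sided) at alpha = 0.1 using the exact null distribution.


Step 1: Enumerate the 28 unordered pairs (i,j) with i<j and classify each by sign(x_j-x_i) * sign(y_j-y_i).
  (1,2):dx=-4,dy=+7->D; (1,3):dx=-11,dy=-2->C; (1,4):dx=-8,dy=+2->D; (1,5):dx=-1,dy=+8->D
  (1,6):dx=-3,dy=+11->D; (1,7):dx=-10,dy=+13->D; (1,8):dx=-6,dy=+4->D; (2,3):dx=-7,dy=-9->C
  (2,4):dx=-4,dy=-5->C; (2,5):dx=+3,dy=+1->C; (2,6):dx=+1,dy=+4->C; (2,7):dx=-6,dy=+6->D
  (2,8):dx=-2,dy=-3->C; (3,4):dx=+3,dy=+4->C; (3,5):dx=+10,dy=+10->C; (3,6):dx=+8,dy=+13->C
  (3,7):dx=+1,dy=+15->C; (3,8):dx=+5,dy=+6->C; (4,5):dx=+7,dy=+6->C; (4,6):dx=+5,dy=+9->C
  (4,7):dx=-2,dy=+11->D; (4,8):dx=+2,dy=+2->C; (5,6):dx=-2,dy=+3->D; (5,7):dx=-9,dy=+5->D
  (5,8):dx=-5,dy=-4->C; (6,7):dx=-7,dy=+2->D; (6,8):dx=-3,dy=-7->C; (7,8):dx=+4,dy=-9->D
Step 2: C = 16, D = 12, total pairs = 28.
Step 3: tau = (C - D)/(n(n-1)/2) = (16 - 12)/28 = 0.142857.
Step 4: Exact two-sided p-value (enumerate n! = 40320 permutations of y under H0): p = 0.719544.
Step 5: alpha = 0.1. fail to reject H0.

tau_b = 0.1429 (C=16, D=12), p = 0.719544, fail to reject H0.


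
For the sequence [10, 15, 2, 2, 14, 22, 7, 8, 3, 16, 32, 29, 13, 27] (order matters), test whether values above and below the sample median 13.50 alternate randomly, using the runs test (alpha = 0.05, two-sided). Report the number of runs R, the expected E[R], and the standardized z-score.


Step 1: Compute median = 13.50; label A = above, B = below.
Labels in order: BABBAABBBAAABA  (n_A = 7, n_B = 7)
Step 2: Count runs R = 8.
Step 3: Under H0 (random ordering), E[R] = 2*n_A*n_B/(n_A+n_B) + 1 = 2*7*7/14 + 1 = 8.0000.
        Var[R] = 2*n_A*n_B*(2*n_A*n_B - n_A - n_B) / ((n_A+n_B)^2 * (n_A+n_B-1)) = 8232/2548 = 3.2308.
        SD[R] = 1.7974.
Step 4: R = E[R], so z = 0 with no continuity correction.
Step 5: Two-sided p-value via normal approximation = 2*(1 - Phi(|z|)) = 1.000000.
Step 6: alpha = 0.05. fail to reject H0.

R = 8, z = 0.0000, p = 1.000000, fail to reject H0.


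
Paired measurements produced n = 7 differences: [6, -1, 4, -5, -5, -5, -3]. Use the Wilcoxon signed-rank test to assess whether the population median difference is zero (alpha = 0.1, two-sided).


Step 1: Drop any zero differences (none here) and take |d_i|.
|d| = [6, 1, 4, 5, 5, 5, 3]
Step 2: Midrank |d_i| (ties get averaged ranks).
ranks: |6|->7, |1|->1, |4|->3, |5|->5, |5|->5, |5|->5, |3|->2
Step 3: Attach original signs; sum ranks with positive sign and with negative sign.
W+ = 7 + 3 = 10
W- = 1 + 5 + 5 + 5 + 2 = 18
(Check: W+ + W- = 28 should equal n(n+1)/2 = 28.)
Step 4: Test statistic W = min(W+, W-) = 10.
Step 5: Ties in |d|, so use the tie-corrected normal approximation.
        E[W] = n(n+1)/4 = 7*8/4 = 14.
        Tie groups: |d|=5 (t=3); sum(t^3 - t) = 24.
        Var[W] = n(n+1)(2n+1)/24 - sum(t^3-t)/48 = 840/24 - 24/48 = 34.5.
        z = (W - E[W]) / sqrt(Var[W]) = (10 - 14) / 5.8737 = -0.6810.
        Two-sided p = 2*Phi(z) = 0.495868.
Step 6: alpha = 0.1. fail to reject H0.

W+ = 10, W- = 18, W = min = 10, p = 0.495868, fail to reject H0.


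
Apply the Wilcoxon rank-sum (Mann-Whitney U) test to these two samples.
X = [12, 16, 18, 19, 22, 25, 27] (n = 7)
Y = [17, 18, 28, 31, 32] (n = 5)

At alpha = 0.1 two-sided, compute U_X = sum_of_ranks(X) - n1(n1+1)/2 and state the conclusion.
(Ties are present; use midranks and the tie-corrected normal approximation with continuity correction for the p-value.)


Step 1: Combine and sort all 12 observations; assign midranks.
sorted (value, group): (12,X), (16,X), (17,Y), (18,X), (18,Y), (19,X), (22,X), (25,X), (27,X), (28,Y), (31,Y), (32,Y)
ranks: 12->1, 16->2, 17->3, 18->4.5, 18->4.5, 19->6, 22->7, 25->8, 27->9, 28->10, 31->11, 32->12
Step 2: Rank sum for X: R1 = 1 + 2 + 4.5 + 6 + 7 + 8 + 9 = 37.5.
Step 3: U_X = R1 - n1(n1+1)/2 = 37.5 - 7*8/2 = 37.5 - 28 = 9.5.
       U_Y = n1*n2 - U_X = 35 - 9.5 = 25.5.
Step 4: Ties are present, so use the tie-corrected normal approximation (with continuity correction) for the p-value.
Step 5: p-value = 0.222415; compare to alpha = 0.1. fail to reject H0.

U_X = 9.5, p = 0.222415, fail to reject H0 at alpha = 0.1.


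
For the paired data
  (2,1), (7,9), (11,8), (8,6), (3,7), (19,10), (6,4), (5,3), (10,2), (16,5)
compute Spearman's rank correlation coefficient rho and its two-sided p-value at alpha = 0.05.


Step 1: Rank x and y separately (midranks; no ties here).
rank(x): 2->1, 7->5, 11->8, 8->6, 3->2, 19->10, 6->4, 5->3, 10->7, 16->9
rank(y): 1->1, 9->9, 8->8, 6->6, 7->7, 10->10, 4->4, 3->3, 2->2, 5->5
Step 2: d_i = R_x(i) - R_y(i); compute d_i^2.
  (1-1)^2=0, (5-9)^2=16, (8-8)^2=0, (6-6)^2=0, (2-7)^2=25, (10-10)^2=0, (4-4)^2=0, (3-3)^2=0, (7-2)^2=25, (9-5)^2=16
sum(d^2) = 82.
Step 3: rho = 1 - 6*82 / (10*(10^2 - 1)) = 1 - 492/990 = 0.503030.
Step 4: Under H0, t = rho * sqrt((n-2)/(1-rho^2)) = 1.6462 ~ t(8).
Step 5: Two-sided p-value from the t-distribution with 8 df = 0.138334.
Step 6: alpha = 0.05. fail to reject H0.

rho = 0.5030, p = 0.138334, fail to reject H0 at alpha = 0.05.


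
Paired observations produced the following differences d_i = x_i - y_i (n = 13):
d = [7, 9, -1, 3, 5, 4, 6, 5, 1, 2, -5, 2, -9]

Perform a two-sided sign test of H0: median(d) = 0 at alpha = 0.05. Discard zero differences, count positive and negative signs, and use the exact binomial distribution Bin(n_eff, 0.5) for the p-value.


Step 1: Discard zero differences. Original n = 13; n_eff = number of nonzero differences = 13.
Nonzero differences (with sign): +7, +9, -1, +3, +5, +4, +6, +5, +1, +2, -5, +2, -9
Step 2: Count signs: positive = 10, negative = 3.
Step 3: Under H0: P(positive) = 0.5, so the number of positives S ~ Bin(13, 0.5).
Step 4: Two-sided exact p-value = sum of Bin(13,0.5) probabilities at or below the observed probability = 0.092285.
Step 5: alpha = 0.05. fail to reject H0.

n_eff = 13, pos = 10, neg = 3, p = 0.092285, fail to reject H0.


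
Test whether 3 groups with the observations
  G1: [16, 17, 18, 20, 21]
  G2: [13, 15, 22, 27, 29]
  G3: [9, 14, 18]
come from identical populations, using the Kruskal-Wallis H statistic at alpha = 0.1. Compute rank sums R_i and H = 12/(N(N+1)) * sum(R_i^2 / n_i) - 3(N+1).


Step 1: Combine all N = 13 observations and assign midranks.
sorted (value, group, rank): (9,G3,1), (13,G2,2), (14,G3,3), (15,G2,4), (16,G1,5), (17,G1,6), (18,G1,7.5), (18,G3,7.5), (20,G1,9), (21,G1,10), (22,G2,11), (27,G2,12), (29,G2,13)
Step 2: Sum ranks within each group.
R_1 = 37.5 (n_1 = 5)
R_2 = 42 (n_2 = 5)
R_3 = 11.5 (n_3 = 3)
Step 3: H = 12/(N(N+1)) * sum(R_i^2/n_i) - 3(N+1)
     = 12/(13*14) * (37.5^2/5 + 42^2/5 + 11.5^2/3) - 3*14
     = 0.065934 * 678.133 - 42
     = 2.712088.
Step 4: Ties present; correction factor C = 1 - 6/(13^3 - 13) = 0.997253. Corrected H = 2.712088 / 0.997253 = 2.719559.
Step 5: Under H0, H ~ chi^2(2); p-value = 0.256717.
Step 6: alpha = 0.1. fail to reject H0.

H = 2.7196, df = 2, p = 0.256717, fail to reject H0.


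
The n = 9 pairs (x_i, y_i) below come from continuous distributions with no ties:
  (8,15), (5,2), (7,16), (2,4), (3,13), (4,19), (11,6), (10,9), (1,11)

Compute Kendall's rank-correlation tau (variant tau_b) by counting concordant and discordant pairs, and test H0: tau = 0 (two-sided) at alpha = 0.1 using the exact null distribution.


Step 1: Enumerate the 36 unordered pairs (i,j) with i<j and classify each by sign(x_j-x_i) * sign(y_j-y_i).
  (1,2):dx=-3,dy=-13->C; (1,3):dx=-1,dy=+1->D; (1,4):dx=-6,dy=-11->C; (1,5):dx=-5,dy=-2->C
  (1,6):dx=-4,dy=+4->D; (1,7):dx=+3,dy=-9->D; (1,8):dx=+2,dy=-6->D; (1,9):dx=-7,dy=-4->C
  (2,3):dx=+2,dy=+14->C; (2,4):dx=-3,dy=+2->D; (2,5):dx=-2,dy=+11->D; (2,6):dx=-1,dy=+17->D
  (2,7):dx=+6,dy=+4->C; (2,8):dx=+5,dy=+7->C; (2,9):dx=-4,dy=+9->D; (3,4):dx=-5,dy=-12->C
  (3,5):dx=-4,dy=-3->C; (3,6):dx=-3,dy=+3->D; (3,7):dx=+4,dy=-10->D; (3,8):dx=+3,dy=-7->D
  (3,9):dx=-6,dy=-5->C; (4,5):dx=+1,dy=+9->C; (4,6):dx=+2,dy=+15->C; (4,7):dx=+9,dy=+2->C
  (4,8):dx=+8,dy=+5->C; (4,9):dx=-1,dy=+7->D; (5,6):dx=+1,dy=+6->C; (5,7):dx=+8,dy=-7->D
  (5,8):dx=+7,dy=-4->D; (5,9):dx=-2,dy=-2->C; (6,7):dx=+7,dy=-13->D; (6,8):dx=+6,dy=-10->D
  (6,9):dx=-3,dy=-8->C; (7,8):dx=-1,dy=+3->D; (7,9):dx=-10,dy=+5->D; (8,9):dx=-9,dy=+2->D
Step 2: C = 17, D = 19, total pairs = 36.
Step 3: tau = (C - D)/(n(n-1)/2) = (17 - 19)/36 = -0.055556.
Step 4: Exact two-sided p-value (enumerate n! = 362880 permutations of y under H0): p = 0.919455.
Step 5: alpha = 0.1. fail to reject H0.

tau_b = -0.0556 (C=17, D=19), p = 0.919455, fail to reject H0.


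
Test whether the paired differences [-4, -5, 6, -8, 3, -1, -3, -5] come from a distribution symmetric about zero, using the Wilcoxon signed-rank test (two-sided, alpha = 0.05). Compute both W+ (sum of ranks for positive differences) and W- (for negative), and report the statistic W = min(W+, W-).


Step 1: Drop any zero differences (none here) and take |d_i|.
|d| = [4, 5, 6, 8, 3, 1, 3, 5]
Step 2: Midrank |d_i| (ties get averaged ranks).
ranks: |4|->4, |5|->5.5, |6|->7, |8|->8, |3|->2.5, |1|->1, |3|->2.5, |5|->5.5
Step 3: Attach original signs; sum ranks with positive sign and with negative sign.
W+ = 7 + 2.5 = 9.5
W- = 4 + 5.5 + 8 + 1 + 2.5 + 5.5 = 26.5
(Check: W+ + W- = 36 should equal n(n+1)/2 = 36.)
Step 4: Test statistic W = min(W+, W-) = 9.5.
Step 5: Ties in |d|, so use the tie-corrected normal approximation.
        E[W] = n(n+1)/4 = 8*9/4 = 18.
        Tie groups: |d|=3 (t=2), |d|=5 (t=2); sum(t^3 - t) = 12.
        Var[W] = n(n+1)(2n+1)/24 - sum(t^3-t)/48 = 1224/24 - 12/48 = 50.75.
        z = (W - E[W]) / sqrt(Var[W]) = (9.5 - 18) / 7.1239 = -1.1932.
        Two-sided p = 2*Phi(z) = 0.232804.
Step 6: alpha = 0.05. fail to reject H0.

W+ = 9.5, W- = 26.5, W = min = 9.5, p = 0.232804, fail to reject H0.


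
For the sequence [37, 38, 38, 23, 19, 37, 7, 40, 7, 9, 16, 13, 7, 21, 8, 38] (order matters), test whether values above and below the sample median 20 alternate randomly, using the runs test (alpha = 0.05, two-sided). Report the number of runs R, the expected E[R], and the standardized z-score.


Step 1: Compute median = 20; label A = above, B = below.
Labels in order: AAAABABABBBBBABA  (n_A = 8, n_B = 8)
Step 2: Count runs R = 9.
Step 3: Under H0 (random ordering), E[R] = 2*n_A*n_B/(n_A+n_B) + 1 = 2*8*8/16 + 1 = 9.0000.
        Var[R] = 2*n_A*n_B*(2*n_A*n_B - n_A - n_B) / ((n_A+n_B)^2 * (n_A+n_B-1)) = 14336/3840 = 3.7333.
        SD[R] = 1.9322.
Step 4: R = E[R], so z = 0 with no continuity correction.
Step 5: Two-sided p-value via normal approximation = 2*(1 - Phi(|z|)) = 1.000000.
Step 6: alpha = 0.05. fail to reject H0.

R = 9, z = 0.0000, p = 1.000000, fail to reject H0.


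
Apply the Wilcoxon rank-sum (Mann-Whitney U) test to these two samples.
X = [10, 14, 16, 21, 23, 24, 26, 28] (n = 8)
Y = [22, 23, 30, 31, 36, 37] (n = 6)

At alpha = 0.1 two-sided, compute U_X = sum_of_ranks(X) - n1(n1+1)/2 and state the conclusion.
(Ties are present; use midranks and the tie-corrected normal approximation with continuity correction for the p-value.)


Step 1: Combine and sort all 14 observations; assign midranks.
sorted (value, group): (10,X), (14,X), (16,X), (21,X), (22,Y), (23,X), (23,Y), (24,X), (26,X), (28,X), (30,Y), (31,Y), (36,Y), (37,Y)
ranks: 10->1, 14->2, 16->3, 21->4, 22->5, 23->6.5, 23->6.5, 24->8, 26->9, 28->10, 30->11, 31->12, 36->13, 37->14
Step 2: Rank sum for X: R1 = 1 + 2 + 3 + 4 + 6.5 + 8 + 9 + 10 = 43.5.
Step 3: U_X = R1 - n1(n1+1)/2 = 43.5 - 8*9/2 = 43.5 - 36 = 7.5.
       U_Y = n1*n2 - U_X = 48 - 7.5 = 40.5.
Step 4: Ties are present, so use the tie-corrected normal approximation (with continuity correction) for the p-value.
Step 5: p-value = 0.038653; compare to alpha = 0.1. reject H0.

U_X = 7.5, p = 0.038653, reject H0 at alpha = 0.1.


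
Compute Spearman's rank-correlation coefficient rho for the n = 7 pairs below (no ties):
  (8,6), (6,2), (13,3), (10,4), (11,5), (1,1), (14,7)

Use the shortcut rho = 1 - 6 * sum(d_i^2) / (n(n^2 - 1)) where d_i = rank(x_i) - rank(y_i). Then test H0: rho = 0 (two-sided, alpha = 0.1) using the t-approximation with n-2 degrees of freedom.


Step 1: Rank x and y separately (midranks; no ties here).
rank(x): 8->3, 6->2, 13->6, 10->4, 11->5, 1->1, 14->7
rank(y): 6->6, 2->2, 3->3, 4->4, 5->5, 1->1, 7->7
Step 2: d_i = R_x(i) - R_y(i); compute d_i^2.
  (3-6)^2=9, (2-2)^2=0, (6-3)^2=9, (4-4)^2=0, (5-5)^2=0, (1-1)^2=0, (7-7)^2=0
sum(d^2) = 18.
Step 3: rho = 1 - 6*18 / (7*(7^2 - 1)) = 1 - 108/336 = 0.678571.
Step 4: Under H0, t = rho * sqrt((n-2)/(1-rho^2)) = 2.0657 ~ t(5).
Step 5: Two-sided p-value from the t-distribution with 5 df = 0.093750.
Step 6: alpha = 0.1. reject H0.

rho = 0.6786, p = 0.093750, reject H0 at alpha = 0.1.


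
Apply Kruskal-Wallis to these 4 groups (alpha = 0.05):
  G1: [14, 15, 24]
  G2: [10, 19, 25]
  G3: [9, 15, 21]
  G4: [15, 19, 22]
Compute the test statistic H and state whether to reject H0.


Step 1: Combine all N = 12 observations and assign midranks.
sorted (value, group, rank): (9,G3,1), (10,G2,2), (14,G1,3), (15,G1,5), (15,G3,5), (15,G4,5), (19,G2,7.5), (19,G4,7.5), (21,G3,9), (22,G4,10), (24,G1,11), (25,G2,12)
Step 2: Sum ranks within each group.
R_1 = 19 (n_1 = 3)
R_2 = 21.5 (n_2 = 3)
R_3 = 15 (n_3 = 3)
R_4 = 22.5 (n_4 = 3)
Step 3: H = 12/(N(N+1)) * sum(R_i^2/n_i) - 3(N+1)
     = 12/(12*13) * (19^2/3 + 21.5^2/3 + 15^2/3 + 22.5^2/3) - 3*13
     = 0.076923 * 518.167 - 39
     = 0.858974.
Step 4: Ties present; correction factor C = 1 - 30/(12^3 - 12) = 0.982517. Corrected H = 0.858974 / 0.982517 = 0.874259.
Step 5: Under H0, H ~ chi^2(3); p-value = 0.831635.
Step 6: alpha = 0.05. fail to reject H0.

H = 0.8743, df = 3, p = 0.831635, fail to reject H0.


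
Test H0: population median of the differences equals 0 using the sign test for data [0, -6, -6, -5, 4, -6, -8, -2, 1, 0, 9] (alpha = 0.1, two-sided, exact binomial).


Step 1: Discard zero differences. Original n = 11; n_eff = number of nonzero differences = 9.
Nonzero differences (with sign): -6, -6, -5, +4, -6, -8, -2, +1, +9
Step 2: Count signs: positive = 3, negative = 6.
Step 3: Under H0: P(positive) = 0.5, so the number of positives S ~ Bin(9, 0.5).
Step 4: Two-sided exact p-value = sum of Bin(9,0.5) probabilities at or below the observed probability = 0.507812.
Step 5: alpha = 0.1. fail to reject H0.

n_eff = 9, pos = 3, neg = 6, p = 0.507812, fail to reject H0.


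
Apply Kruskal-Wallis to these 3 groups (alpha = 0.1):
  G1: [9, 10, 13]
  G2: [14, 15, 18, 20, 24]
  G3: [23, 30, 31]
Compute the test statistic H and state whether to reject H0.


Step 1: Combine all N = 11 observations and assign midranks.
sorted (value, group, rank): (9,G1,1), (10,G1,2), (13,G1,3), (14,G2,4), (15,G2,5), (18,G2,6), (20,G2,7), (23,G3,8), (24,G2,9), (30,G3,10), (31,G3,11)
Step 2: Sum ranks within each group.
R_1 = 6 (n_1 = 3)
R_2 = 31 (n_2 = 5)
R_3 = 29 (n_3 = 3)
Step 3: H = 12/(N(N+1)) * sum(R_i^2/n_i) - 3(N+1)
     = 12/(11*12) * (6^2/3 + 31^2/5 + 29^2/3) - 3*12
     = 0.090909 * 484.533 - 36
     = 8.048485.
Step 4: No ties, so H is used without correction.
Step 5: Under H0, H ~ chi^2(2); p-value = 0.017877.
Step 6: alpha = 0.1. reject H0.

H = 8.0485, df = 2, p = 0.017877, reject H0.


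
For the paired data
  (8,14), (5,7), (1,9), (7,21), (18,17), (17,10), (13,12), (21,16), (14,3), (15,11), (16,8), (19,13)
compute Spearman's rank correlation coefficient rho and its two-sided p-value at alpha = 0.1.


Step 1: Rank x and y separately (midranks; no ties here).
rank(x): 8->4, 5->2, 1->1, 7->3, 18->10, 17->9, 13->5, 21->12, 14->6, 15->7, 16->8, 19->11
rank(y): 14->9, 7->2, 9->4, 21->12, 17->11, 10->5, 12->7, 16->10, 3->1, 11->6, 8->3, 13->8
Step 2: d_i = R_x(i) - R_y(i); compute d_i^2.
  (4-9)^2=25, (2-2)^2=0, (1-4)^2=9, (3-12)^2=81, (10-11)^2=1, (9-5)^2=16, (5-7)^2=4, (12-10)^2=4, (6-1)^2=25, (7-6)^2=1, (8-3)^2=25, (11-8)^2=9
sum(d^2) = 200.
Step 3: rho = 1 - 6*200 / (12*(12^2 - 1)) = 1 - 1200/1716 = 0.300699.
Step 4: Under H0, t = rho * sqrt((n-2)/(1-rho^2)) = 0.9970 ~ t(10).
Step 5: Two-sided p-value from the t-distribution with 10 df = 0.342260.
Step 6: alpha = 0.1. fail to reject H0.

rho = 0.3007, p = 0.342260, fail to reject H0 at alpha = 0.1.


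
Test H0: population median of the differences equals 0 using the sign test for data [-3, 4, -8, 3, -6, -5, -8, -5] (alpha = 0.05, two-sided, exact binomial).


Step 1: Discard zero differences. Original n = 8; n_eff = number of nonzero differences = 8.
Nonzero differences (with sign): -3, +4, -8, +3, -6, -5, -8, -5
Step 2: Count signs: positive = 2, negative = 6.
Step 3: Under H0: P(positive) = 0.5, so the number of positives S ~ Bin(8, 0.5).
Step 4: Two-sided exact p-value = sum of Bin(8,0.5) probabilities at or below the observed probability = 0.289062.
Step 5: alpha = 0.05. fail to reject H0.

n_eff = 8, pos = 2, neg = 6, p = 0.289062, fail to reject H0.


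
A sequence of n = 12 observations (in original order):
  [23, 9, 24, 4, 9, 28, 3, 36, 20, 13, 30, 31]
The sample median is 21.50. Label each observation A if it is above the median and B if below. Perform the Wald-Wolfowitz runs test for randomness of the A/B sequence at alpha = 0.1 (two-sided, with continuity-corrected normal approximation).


Step 1: Compute median = 21.50; label A = above, B = below.
Labels in order: ABABBABABBAA  (n_A = 6, n_B = 6)
Step 2: Count runs R = 9.
Step 3: Under H0 (random ordering), E[R] = 2*n_A*n_B/(n_A+n_B) + 1 = 2*6*6/12 + 1 = 7.0000.
        Var[R] = 2*n_A*n_B*(2*n_A*n_B - n_A - n_B) / ((n_A+n_B)^2 * (n_A+n_B-1)) = 4320/1584 = 2.7273.
        SD[R] = 1.6514.
Step 4: Continuity-corrected z = (R - 0.5 - E[R]) / SD[R] = (9 - 0.5 - 7.0000) / 1.6514 = 0.9083.
Step 5: Two-sided p-value via normal approximation = 2*(1 - Phi(|z|)) = 0.363722.
Step 6: alpha = 0.1. fail to reject H0.

R = 9, z = 0.9083, p = 0.363722, fail to reject H0.
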